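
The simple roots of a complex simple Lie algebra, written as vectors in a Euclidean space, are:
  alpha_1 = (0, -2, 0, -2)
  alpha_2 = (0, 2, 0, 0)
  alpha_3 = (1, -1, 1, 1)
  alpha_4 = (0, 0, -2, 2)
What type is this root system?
Compute the Cartan integers a_ij = 2(alpha_i, alpha_j)/(alpha_j, alpha_j); the resulting 4x4 Cartan matrix is
[[2, -2, 0, -1], [-1, 2, -1, 0], [0, -1, 2, 0], [-1, 0, 0, 2]].
The roots have two lengths (squared-length ratio 2:1); the short ones are alpha_{2,3}. The associated Dynkin diagram is a chain of 4 nodes with a double edge between the middle two (F_4), so the type is F_4.

F_4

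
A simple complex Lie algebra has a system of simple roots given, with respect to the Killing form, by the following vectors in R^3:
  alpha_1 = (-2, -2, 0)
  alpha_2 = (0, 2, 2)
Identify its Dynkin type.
Compute the Cartan integers a_ij = 2(alpha_i, alpha_j)/(alpha_j, alpha_j); the resulting 2x2 Cartan matrix is
[[2, -1], [-1, 2]].
All simple roots have the same length, so the diagram is simply laced. The associated Dynkin diagram is a chain of 2 nodes with single edges (A_2), so the type is A_2 (the algebra sl(3)).

A2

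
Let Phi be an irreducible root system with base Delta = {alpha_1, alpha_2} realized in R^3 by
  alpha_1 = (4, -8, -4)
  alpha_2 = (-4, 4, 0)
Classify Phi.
Compute the Cartan integers a_ij = 2(alpha_i, alpha_j)/(alpha_j, alpha_j); the resulting 2x2 Cartan matrix is
[[2, -3], [-1, 2]].
The roots have two lengths (squared-length ratio 3:1); the short ones are alpha_{2}. The associated Dynkin diagram is two nodes joined by a triple edge (G_2), so the type is G_2.

type G_2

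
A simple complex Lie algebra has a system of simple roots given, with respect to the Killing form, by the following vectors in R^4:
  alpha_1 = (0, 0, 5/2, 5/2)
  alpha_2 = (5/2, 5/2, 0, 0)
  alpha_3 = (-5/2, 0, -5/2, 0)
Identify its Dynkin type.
Compute the Cartan integers a_ij = 2(alpha_i, alpha_j)/(alpha_j, alpha_j); the resulting 3x3 Cartan matrix is
[[2, 0, -1], [0, 2, -1], [-1, -1, 2]].
All simple roots have the same length, so the diagram is simply laced. The associated Dynkin diagram is a chain of 3 nodes with single edges (A_3), so the type is A_3 (the algebra sl(4)).

A_3 (sl(4))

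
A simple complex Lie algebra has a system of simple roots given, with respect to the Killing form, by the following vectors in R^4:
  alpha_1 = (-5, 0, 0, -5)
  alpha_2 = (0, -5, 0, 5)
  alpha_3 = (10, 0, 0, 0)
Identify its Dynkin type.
Compute the Cartan integers a_ij = 2(alpha_i, alpha_j)/(alpha_j, alpha_j); the resulting 3x3 Cartan matrix is
[[2, -1, -1], [-1, 2, 0], [-2, 0, 2]].
The roots have two lengths (squared-length ratio 2:1); the short ones are alpha_{1,2}. The associated Dynkin diagram is a chain of 3 nodes with a double edge at one end; the terminal node there is the unique long simple root (C_3), so the type is C_3 (the algebra sp(6)).

type C_3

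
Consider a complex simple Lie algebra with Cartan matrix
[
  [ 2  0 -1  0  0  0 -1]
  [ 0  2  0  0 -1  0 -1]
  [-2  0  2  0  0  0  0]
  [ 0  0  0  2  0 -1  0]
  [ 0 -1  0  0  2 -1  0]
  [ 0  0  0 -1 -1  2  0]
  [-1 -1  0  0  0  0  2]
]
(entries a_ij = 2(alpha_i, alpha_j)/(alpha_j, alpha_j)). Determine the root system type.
The matrix has rank 7 with 2's on the diagonal. Reading the off-diagonal entries as Dynkin edges (a single edge where a_ij = a_ji = -1; a double or triple edge where a_ij * a_ji = 2 or 3), the diagram is a chain of 7 nodes with a double edge at one end; the terminal node there is the unique long simple root (C_7). One simple-root ordering that puts it in standard form is (alpha_4, alpha_6, alpha_5, alpha_2, alpha_7, alpha_1, alpha_3). So the algebra is type C_7, i.e. sp(14).

C7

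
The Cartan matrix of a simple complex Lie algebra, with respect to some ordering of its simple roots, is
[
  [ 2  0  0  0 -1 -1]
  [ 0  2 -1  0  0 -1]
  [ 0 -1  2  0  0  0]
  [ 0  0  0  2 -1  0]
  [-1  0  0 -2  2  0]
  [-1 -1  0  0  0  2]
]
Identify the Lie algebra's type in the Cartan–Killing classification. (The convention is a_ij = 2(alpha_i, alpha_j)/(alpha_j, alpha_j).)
B_6

The matrix has rank 6 with 2's on the diagonal. Reading the off-diagonal entries as Dynkin edges (a single edge where a_ij = a_ji = -1; a double or triple edge where a_ij * a_ji = 2 or 3), the diagram is a chain of 6 nodes with a double edge at one end; the terminal node there is the unique short simple root (B_6). One simple-root ordering that puts it in standard form is (alpha_3, alpha_2, alpha_6, alpha_1, alpha_5, alpha_4). So the algebra is type B_6, i.e. so(13).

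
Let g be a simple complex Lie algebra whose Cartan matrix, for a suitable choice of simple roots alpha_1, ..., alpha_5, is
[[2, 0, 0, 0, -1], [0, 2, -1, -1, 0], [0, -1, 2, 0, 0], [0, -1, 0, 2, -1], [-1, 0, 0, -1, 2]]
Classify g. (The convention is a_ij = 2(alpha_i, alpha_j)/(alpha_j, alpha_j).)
A_5

The matrix has rank 5 with 2's on the diagonal. Reading the off-diagonal entries as Dynkin edges (a single edge where a_ij = a_ji = -1; a double or triple edge where a_ij * a_ji = 2 or 3), the diagram is a chain of 5 nodes with single edges (A_5). One simple-root ordering that puts it in standard form is (alpha_1, alpha_5, alpha_4, alpha_2, alpha_3). So the algebra is type A_5, i.e. sl(6).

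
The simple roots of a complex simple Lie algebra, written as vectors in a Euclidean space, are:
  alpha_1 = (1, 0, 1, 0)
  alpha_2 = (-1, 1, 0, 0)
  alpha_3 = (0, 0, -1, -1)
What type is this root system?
Compute the Cartan integers a_ij = 2(alpha_i, alpha_j)/(alpha_j, alpha_j); the resulting 3x3 Cartan matrix is
[[2, -1, -1], [-1, 2, 0], [-1, 0, 2]].
All simple roots have the same length, so the diagram is simply laced. The associated Dynkin diagram is a chain of 3 nodes with single edges (A_3), so the type is A_3 (the algebra sl(4)).

type A_3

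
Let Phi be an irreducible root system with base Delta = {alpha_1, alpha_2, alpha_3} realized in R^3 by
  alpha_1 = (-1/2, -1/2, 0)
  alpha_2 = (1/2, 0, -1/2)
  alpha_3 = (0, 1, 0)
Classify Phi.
Compute the Cartan integers a_ij = 2(alpha_i, alpha_j)/(alpha_j, alpha_j); the resulting 3x3 Cartan matrix is
[[2, -1, -1], [-1, 2, 0], [-2, 0, 2]].
The roots have two lengths (squared-length ratio 2:1); the short ones are alpha_{1,2}. The associated Dynkin diagram is a chain of 3 nodes with a double edge at one end; the terminal node there is the unique long simple root (C_3), so the type is C_3 (the algebra sp(6)).

C3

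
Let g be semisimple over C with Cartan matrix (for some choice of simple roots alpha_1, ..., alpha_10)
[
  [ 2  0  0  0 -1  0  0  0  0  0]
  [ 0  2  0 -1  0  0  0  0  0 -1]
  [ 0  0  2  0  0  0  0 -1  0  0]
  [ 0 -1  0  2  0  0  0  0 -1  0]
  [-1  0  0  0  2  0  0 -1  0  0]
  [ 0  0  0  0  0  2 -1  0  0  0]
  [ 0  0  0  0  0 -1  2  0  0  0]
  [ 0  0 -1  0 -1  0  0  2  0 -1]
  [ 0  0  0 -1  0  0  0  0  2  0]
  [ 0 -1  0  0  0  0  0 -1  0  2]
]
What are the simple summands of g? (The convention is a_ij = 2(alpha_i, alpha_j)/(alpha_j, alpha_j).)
A2 + E8

The diagram associated to this matrix has two connected components: the simple roots {alpha_6, alpha_7} form a chain of 2 nodes with single edges (A_2), and {alpha_1, alpha_2, alpha_3, alpha_4, alpha_5, alpha_8, alpha_9, alpha_10} form a chain of 7 nodes with one extra node attached to the third node from one end (E_8). A semisimple Lie algebra decomposes uniquely as the direct sum of simple ideals, one per connected component of its Dynkin diagram, so g ≅ A_2 ⊕ E_8 (dimension 8 + 248 = 256).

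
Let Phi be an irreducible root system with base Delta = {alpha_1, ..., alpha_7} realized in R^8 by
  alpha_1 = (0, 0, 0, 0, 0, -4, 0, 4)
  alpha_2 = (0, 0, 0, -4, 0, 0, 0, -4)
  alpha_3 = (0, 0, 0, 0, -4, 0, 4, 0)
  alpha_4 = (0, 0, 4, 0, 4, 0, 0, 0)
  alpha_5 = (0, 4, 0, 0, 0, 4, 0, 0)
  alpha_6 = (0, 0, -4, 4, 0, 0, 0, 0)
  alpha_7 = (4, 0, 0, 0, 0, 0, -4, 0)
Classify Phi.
type A_7

Compute the Cartan integers a_ij = 2(alpha_i, alpha_j)/(alpha_j, alpha_j); the resulting 7x7 Cartan matrix is
[[2, -1, 0, 0, -1, 0, 0], [-1, 2, 0, 0, 0, -1, 0], [0, 0, 2, -1, 0, 0, -1], [0, 0, -1, 2, 0, -1, 0], [-1, 0, 0, 0, 2, 0, 0], [0, -1, 0, -1, 0, 2, 0], [0, 0, -1, 0, 0, 0, 2]].
All simple roots have the same length, so the diagram is simply laced. The associated Dynkin diagram is a chain of 7 nodes with single edges (A_7), so the type is A_7 (the algebra sl(8)).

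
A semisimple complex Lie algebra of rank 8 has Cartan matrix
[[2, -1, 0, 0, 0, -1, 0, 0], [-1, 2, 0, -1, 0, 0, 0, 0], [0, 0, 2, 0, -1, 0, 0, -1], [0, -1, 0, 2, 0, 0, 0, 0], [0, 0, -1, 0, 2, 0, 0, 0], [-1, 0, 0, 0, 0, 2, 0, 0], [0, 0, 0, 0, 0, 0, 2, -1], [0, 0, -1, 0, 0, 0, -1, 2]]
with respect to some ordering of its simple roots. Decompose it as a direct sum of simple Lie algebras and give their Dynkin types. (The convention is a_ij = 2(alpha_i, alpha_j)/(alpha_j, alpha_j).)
The diagram associated to this matrix has two connected components: the simple roots {alpha_3, alpha_5, alpha_7, alpha_8} form a chain of 4 nodes with single edges (A_4), and {alpha_1, alpha_2, alpha_4, alpha_6} form a chain of 4 nodes with single edges (A_4). A semisimple Lie algebra decomposes uniquely as the direct sum of simple ideals, one per connected component of its Dynkin diagram, so g ≅ A_4 ⊕ A_4 (dimension 24 + 24 = 48).

A4 + A4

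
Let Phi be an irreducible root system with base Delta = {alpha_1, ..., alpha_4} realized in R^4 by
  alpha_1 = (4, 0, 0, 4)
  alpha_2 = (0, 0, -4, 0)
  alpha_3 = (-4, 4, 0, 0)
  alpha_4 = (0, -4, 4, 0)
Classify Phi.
Compute the Cartan integers a_ij = 2(alpha_i, alpha_j)/(alpha_j, alpha_j); the resulting 4x4 Cartan matrix is
[[2, 0, -1, 0], [0, 2, 0, -1], [-1, 0, 2, -1], [0, -2, -1, 2]].
The roots have two lengths (squared-length ratio 2:1); the short ones are alpha_{2}. The associated Dynkin diagram is a chain of 4 nodes with a double edge at one end; the terminal node there is the unique short simple root (B_4), so the type is B_4 (the algebra so(9)).

B_4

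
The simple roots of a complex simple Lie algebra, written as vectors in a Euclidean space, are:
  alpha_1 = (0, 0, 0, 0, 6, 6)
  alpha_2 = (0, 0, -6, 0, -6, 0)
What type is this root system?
A_2

Compute the Cartan integers a_ij = 2(alpha_i, alpha_j)/(alpha_j, alpha_j); the resulting 2x2 Cartan matrix is
[[2, -1], [-1, 2]].
All simple roots have the same length, so the diagram is simply laced. The associated Dynkin diagram is a chain of 2 nodes with single edges (A_2), so the type is A_2 (the algebra sl(3)).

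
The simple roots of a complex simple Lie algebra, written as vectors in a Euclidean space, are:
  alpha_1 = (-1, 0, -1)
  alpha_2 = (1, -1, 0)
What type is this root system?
A_2 (sl(3))

Compute the Cartan integers a_ij = 2(alpha_i, alpha_j)/(alpha_j, alpha_j); the resulting 2x2 Cartan matrix is
[[2, -1], [-1, 2]].
All simple roots have the same length, so the diagram is simply laced. The associated Dynkin diagram is a chain of 2 nodes with single edges (A_2), so the type is A_2 (the algebra sl(3)).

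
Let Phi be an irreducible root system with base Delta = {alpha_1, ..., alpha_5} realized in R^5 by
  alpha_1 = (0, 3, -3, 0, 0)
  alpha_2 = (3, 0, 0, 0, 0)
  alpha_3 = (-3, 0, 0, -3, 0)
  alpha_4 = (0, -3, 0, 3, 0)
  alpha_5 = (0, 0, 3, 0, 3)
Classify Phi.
Compute the Cartan integers a_ij = 2(alpha_i, alpha_j)/(alpha_j, alpha_j); the resulting 5x5 Cartan matrix is
[[2, 0, 0, -1, -1], [0, 2, -1, 0, 0], [0, -2, 2, -1, 0], [-1, 0, -1, 2, 0], [-1, 0, 0, 0, 2]].
The roots have two lengths (squared-length ratio 2:1); the short ones are alpha_{2}. The associated Dynkin diagram is a chain of 5 nodes with a double edge at one end; the terminal node there is the unique short simple root (B_5), so the type is B_5 (the algebra so(11)).

B_5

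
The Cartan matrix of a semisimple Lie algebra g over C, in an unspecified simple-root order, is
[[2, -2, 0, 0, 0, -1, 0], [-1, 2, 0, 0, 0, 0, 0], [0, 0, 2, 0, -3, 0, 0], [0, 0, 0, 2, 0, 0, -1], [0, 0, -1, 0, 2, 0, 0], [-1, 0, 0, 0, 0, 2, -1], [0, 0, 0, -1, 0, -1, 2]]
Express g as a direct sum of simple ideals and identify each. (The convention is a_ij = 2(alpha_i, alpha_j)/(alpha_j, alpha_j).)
B5 + G2

The diagram associated to this matrix has two connected components: the simple roots {alpha_1, alpha_2, alpha_4, alpha_6, alpha_7} form a chain of 5 nodes with a double edge at one end; the terminal node there is the unique short simple root (B_5), and {alpha_3, alpha_5} form two nodes joined by a triple edge (G_2). A semisimple Lie algebra decomposes uniquely as the direct sum of simple ideals, one per connected component of its Dynkin diagram, so g ≅ B_5 ⊕ G_2 (dimension 55 + 14 = 69).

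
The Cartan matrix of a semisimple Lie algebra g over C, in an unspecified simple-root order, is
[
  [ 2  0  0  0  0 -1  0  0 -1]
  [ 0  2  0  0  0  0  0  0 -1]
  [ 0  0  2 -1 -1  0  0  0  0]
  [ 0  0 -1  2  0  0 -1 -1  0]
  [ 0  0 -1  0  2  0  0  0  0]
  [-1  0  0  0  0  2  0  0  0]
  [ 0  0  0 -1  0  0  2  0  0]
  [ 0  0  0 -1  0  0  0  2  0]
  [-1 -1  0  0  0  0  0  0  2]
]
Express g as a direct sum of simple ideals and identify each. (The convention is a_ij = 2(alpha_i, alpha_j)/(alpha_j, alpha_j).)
A_4 (sl(5)) ⊕ D_5 (so(10))

The diagram associated to this matrix has two connected components: the simple roots {alpha_1, alpha_2, alpha_6, alpha_9} form a chain of 4 nodes with single edges (A_4), and {alpha_3, alpha_4, alpha_5, alpha_7, alpha_8} form a chain of 3 nodes with a fork of two nodes at one end (D_5). A semisimple Lie algebra decomposes uniquely as the direct sum of simple ideals, one per connected component of its Dynkin diagram, so g ≅ A_4 ⊕ D_5 (dimension 24 + 45 = 69).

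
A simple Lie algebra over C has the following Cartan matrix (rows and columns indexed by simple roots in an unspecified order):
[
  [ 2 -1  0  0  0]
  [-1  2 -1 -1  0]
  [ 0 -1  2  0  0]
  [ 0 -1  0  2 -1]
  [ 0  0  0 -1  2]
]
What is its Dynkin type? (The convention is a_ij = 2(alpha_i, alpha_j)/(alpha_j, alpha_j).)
The matrix has rank 5 with 2's on the diagonal. Reading the off-diagonal entries as Dynkin edges (a single edge where a_ij = a_ji = -1; a double or triple edge where a_ij * a_ji = 2 or 3), the diagram is a chain of 3 nodes with a fork of two nodes at one end (D_5). One simple-root ordering that puts it in standard form is (alpha_5, alpha_4, alpha_2, alpha_3, alpha_1). So the algebra is type D_5, i.e. so(10).

D_5 (so(10))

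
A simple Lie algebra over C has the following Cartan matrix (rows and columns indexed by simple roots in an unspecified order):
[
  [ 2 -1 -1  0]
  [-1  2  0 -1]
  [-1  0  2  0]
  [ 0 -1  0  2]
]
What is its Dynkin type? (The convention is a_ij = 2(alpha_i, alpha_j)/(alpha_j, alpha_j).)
The matrix has rank 4 with 2's on the diagonal. Reading the off-diagonal entries as Dynkin edges (a single edge where a_ij = a_ji = -1; a double or triple edge where a_ij * a_ji = 2 or 3), the diagram is a chain of 4 nodes with single edges (A_4). One simple-root ordering that puts it in standard form is (alpha_3, alpha_1, alpha_2, alpha_4). So the algebra is type A_4, i.e. sl(5).

A_4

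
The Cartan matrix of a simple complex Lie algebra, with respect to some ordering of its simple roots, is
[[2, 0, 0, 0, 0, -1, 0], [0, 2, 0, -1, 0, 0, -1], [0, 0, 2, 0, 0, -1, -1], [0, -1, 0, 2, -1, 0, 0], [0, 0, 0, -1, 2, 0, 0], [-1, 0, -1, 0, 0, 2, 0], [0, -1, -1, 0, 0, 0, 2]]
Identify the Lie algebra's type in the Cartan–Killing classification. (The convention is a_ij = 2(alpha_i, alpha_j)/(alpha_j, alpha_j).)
The matrix has rank 7 with 2's on the diagonal. Reading the off-diagonal entries as Dynkin edges (a single edge where a_ij = a_ji = -1; a double or triple edge where a_ij * a_ji = 2 or 3), the diagram is a chain of 7 nodes with single edges (A_7). One simple-root ordering that puts it in standard form is (alpha_5, alpha_4, alpha_2, alpha_7, alpha_3, alpha_6, alpha_1). So the algebra is type A_7, i.e. sl(8).

A7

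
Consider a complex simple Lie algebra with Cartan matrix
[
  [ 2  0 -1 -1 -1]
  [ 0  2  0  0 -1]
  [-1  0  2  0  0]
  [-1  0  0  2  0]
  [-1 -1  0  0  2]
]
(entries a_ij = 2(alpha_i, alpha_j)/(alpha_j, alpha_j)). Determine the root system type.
The matrix has rank 5 with 2's on the diagonal. Reading the off-diagonal entries as Dynkin edges (a single edge where a_ij = a_ji = -1; a double or triple edge where a_ij * a_ji = 2 or 3), the diagram is a chain of 3 nodes with a fork of two nodes at one end (D_5). One simple-root ordering that puts it in standard form is (alpha_2, alpha_5, alpha_1, alpha_4, alpha_3). So the algebra is type D_5, i.e. so(10).

D5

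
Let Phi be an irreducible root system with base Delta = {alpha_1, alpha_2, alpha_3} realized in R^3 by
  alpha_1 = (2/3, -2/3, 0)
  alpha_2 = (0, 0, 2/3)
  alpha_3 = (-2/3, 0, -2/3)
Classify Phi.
B_3

Compute the Cartan integers a_ij = 2(alpha_i, alpha_j)/(alpha_j, alpha_j); the resulting 3x3 Cartan matrix is
[[2, 0, -1], [0, 2, -1], [-1, -2, 2]].
The roots have two lengths (squared-length ratio 2:1); the short ones are alpha_{2}. The associated Dynkin diagram is a chain of 3 nodes with a double edge at one end; the terminal node there is the unique short simple root (B_3), so the type is B_3 (the algebra so(7)).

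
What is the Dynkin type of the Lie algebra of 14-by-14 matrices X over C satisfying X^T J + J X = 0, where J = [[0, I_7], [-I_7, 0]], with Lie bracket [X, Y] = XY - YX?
C_7 (sp(14))

This is sp(14), which has dimension 14(14+1)/2 = 105 and rank 14/2 = 7. In the classification of classical Lie algebras, the symplectic algebra sp(2n) has type C_n; here n = 7, so the Dynkin diagram is a chain of 7 nodes with a double edge at one end; the terminal node there is the unique long simple root (C_7). Hence the type is C_7.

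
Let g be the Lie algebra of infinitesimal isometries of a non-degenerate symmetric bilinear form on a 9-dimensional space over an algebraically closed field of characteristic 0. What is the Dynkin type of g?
B4

This is so(9) with 9 odd, which has dimension 9(9-1)/2 = 36 and rank (9-1)/2 = 4. In the classification of classical Lie algebras, the orthogonal algebra so(2n+1) in an odd number of variables has type B_n; here n = 4, so the Dynkin diagram is a chain of 4 nodes with a double edge at one end; the terminal node there is the unique short simple root (B_4). Hence the type is B_4.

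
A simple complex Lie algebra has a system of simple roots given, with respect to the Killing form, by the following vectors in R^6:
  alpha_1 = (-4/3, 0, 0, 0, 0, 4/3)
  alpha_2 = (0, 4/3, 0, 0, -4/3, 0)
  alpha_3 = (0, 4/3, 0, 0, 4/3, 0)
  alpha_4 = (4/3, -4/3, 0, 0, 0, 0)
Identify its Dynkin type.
type D_4

Compute the Cartan integers a_ij = 2(alpha_i, alpha_j)/(alpha_j, alpha_j); the resulting 4x4 Cartan matrix is
[[2, 0, 0, -1], [0, 2, 0, -1], [0, 0, 2, -1], [-1, -1, -1, 2]].
All simple roots have the same length, so the diagram is simply laced. The associated Dynkin diagram is a chain of 2 nodes with a fork of two nodes at one end (D_4), so the type is D_4 (the algebra so(8)).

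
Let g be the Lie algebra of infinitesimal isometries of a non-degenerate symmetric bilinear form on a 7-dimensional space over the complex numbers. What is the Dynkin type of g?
This is so(7) with 7 odd, which has dimension 7(7-1)/2 = 21 and rank (7-1)/2 = 3. In the classification of classical Lie algebras, the orthogonal algebra so(2n+1) in an odd number of variables has type B_n; here n = 3, so the Dynkin diagram is a chain of 3 nodes with a double edge at one end; the terminal node there is the unique short simple root (B_3). Hence the type is B_3.

B3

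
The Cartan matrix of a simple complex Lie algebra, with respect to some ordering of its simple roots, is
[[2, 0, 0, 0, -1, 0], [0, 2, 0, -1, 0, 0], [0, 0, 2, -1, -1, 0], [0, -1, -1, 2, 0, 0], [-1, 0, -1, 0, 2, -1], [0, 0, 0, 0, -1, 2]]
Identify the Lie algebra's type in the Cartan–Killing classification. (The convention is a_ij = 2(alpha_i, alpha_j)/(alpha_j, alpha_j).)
The matrix has rank 6 with 2's on the diagonal. Reading the off-diagonal entries as Dynkin edges (a single edge where a_ij = a_ji = -1; a double or triple edge where a_ij * a_ji = 2 or 3), the diagram is a chain of 4 nodes with a fork of two nodes at one end (D_6). One simple-root ordering that puts it in standard form is (alpha_2, alpha_4, alpha_3, alpha_5, alpha_1, alpha_6). So the algebra is type D_6, i.e. so(12).

D_6 (so(12))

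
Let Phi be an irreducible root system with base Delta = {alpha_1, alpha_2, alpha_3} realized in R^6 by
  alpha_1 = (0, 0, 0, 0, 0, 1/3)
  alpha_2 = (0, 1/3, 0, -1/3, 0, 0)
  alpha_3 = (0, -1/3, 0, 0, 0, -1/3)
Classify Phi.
B_3 (so(7))

Compute the Cartan integers a_ij = 2(alpha_i, alpha_j)/(alpha_j, alpha_j); the resulting 3x3 Cartan matrix is
[[2, 0, -1], [0, 2, -1], [-2, -1, 2]].
The roots have two lengths (squared-length ratio 2:1); the short ones are alpha_{1}. The associated Dynkin diagram is a chain of 3 nodes with a double edge at one end; the terminal node there is the unique short simple root (B_3), so the type is B_3 (the algebra so(7)).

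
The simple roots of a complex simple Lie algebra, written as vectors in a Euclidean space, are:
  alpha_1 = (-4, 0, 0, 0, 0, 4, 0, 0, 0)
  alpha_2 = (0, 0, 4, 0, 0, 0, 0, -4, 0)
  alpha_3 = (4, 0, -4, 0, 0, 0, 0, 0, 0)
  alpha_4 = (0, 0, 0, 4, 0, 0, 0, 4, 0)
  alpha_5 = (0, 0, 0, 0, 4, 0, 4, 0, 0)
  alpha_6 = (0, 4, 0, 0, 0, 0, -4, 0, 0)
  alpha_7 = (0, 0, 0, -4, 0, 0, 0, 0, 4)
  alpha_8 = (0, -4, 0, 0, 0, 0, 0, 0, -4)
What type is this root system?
Compute the Cartan integers a_ij = 2(alpha_i, alpha_j)/(alpha_j, alpha_j); the resulting 8x8 Cartan matrix is
[[2, 0, -1, 0, 0, 0, 0, 0], [0, 2, -1, -1, 0, 0, 0, 0], [-1, -1, 2, 0, 0, 0, 0, 0], [0, -1, 0, 2, 0, 0, -1, 0], [0, 0, 0, 0, 2, -1, 0, 0], [0, 0, 0, 0, -1, 2, 0, -1], [0, 0, 0, -1, 0, 0, 2, -1], [0, 0, 0, 0, 0, -1, -1, 2]].
All simple roots have the same length, so the diagram is simply laced. The associated Dynkin diagram is a chain of 8 nodes with single edges (A_8), so the type is A_8 (the algebra sl(9)).

A8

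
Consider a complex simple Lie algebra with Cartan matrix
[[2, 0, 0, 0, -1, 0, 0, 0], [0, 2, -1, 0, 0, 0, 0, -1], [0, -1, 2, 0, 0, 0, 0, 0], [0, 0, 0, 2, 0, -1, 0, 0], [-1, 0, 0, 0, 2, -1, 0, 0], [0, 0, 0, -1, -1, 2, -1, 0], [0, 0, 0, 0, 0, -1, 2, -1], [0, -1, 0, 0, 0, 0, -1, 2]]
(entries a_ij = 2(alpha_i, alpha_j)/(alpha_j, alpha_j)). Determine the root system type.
E_8

The matrix has rank 8 with 2's on the diagonal. Reading the off-diagonal entries as Dynkin edges (a single edge where a_ij = a_ji = -1; a double or triple edge where a_ij * a_ji = 2 or 3), the diagram is a chain of 7 nodes with one extra node attached to the third node from one end (E_8). One simple-root ordering that puts it in standard form is (alpha_1, alpha_4, alpha_5, alpha_6, alpha_7, alpha_8, alpha_2, alpha_3). So the algebra is type E_8.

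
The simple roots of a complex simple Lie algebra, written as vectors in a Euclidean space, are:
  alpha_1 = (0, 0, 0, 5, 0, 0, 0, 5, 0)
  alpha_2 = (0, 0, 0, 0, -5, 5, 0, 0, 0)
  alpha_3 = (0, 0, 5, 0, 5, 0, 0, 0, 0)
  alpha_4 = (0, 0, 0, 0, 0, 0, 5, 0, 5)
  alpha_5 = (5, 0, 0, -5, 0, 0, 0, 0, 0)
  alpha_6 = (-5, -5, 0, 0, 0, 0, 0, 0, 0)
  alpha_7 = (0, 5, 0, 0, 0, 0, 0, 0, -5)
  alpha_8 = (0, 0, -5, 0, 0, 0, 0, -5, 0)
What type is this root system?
Compute the Cartan integers a_ij = 2(alpha_i, alpha_j)/(alpha_j, alpha_j); the resulting 8x8 Cartan matrix is
[[2, 0, 0, 0, -1, 0, 0, -1], [0, 2, -1, 0, 0, 0, 0, 0], [0, -1, 2, 0, 0, 0, 0, -1], [0, 0, 0, 2, 0, 0, -1, 0], [-1, 0, 0, 0, 2, -1, 0, 0], [0, 0, 0, 0, -1, 2, -1, 0], [0, 0, 0, -1, 0, -1, 2, 0], [-1, 0, -1, 0, 0, 0, 0, 2]].
All simple roots have the same length, so the diagram is simply laced. The associated Dynkin diagram is a chain of 8 nodes with single edges (A_8), so the type is A_8 (the algebra sl(9)).

A8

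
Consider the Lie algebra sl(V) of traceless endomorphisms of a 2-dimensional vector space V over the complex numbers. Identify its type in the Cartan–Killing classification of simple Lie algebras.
This is sl(2), which has dimension 2^2 - 1 = 3 and rank 2 - 1 = 1 (a Cartan subalgebra is the diagonal traceless matrices). In the classification of classical Lie algebras, the special linear algebra sl(n+1) has type A_n; here n = 1, so the Dynkin diagram is a chain of 1 nodes with single edges (A_1). Hence the type is A_1.

A1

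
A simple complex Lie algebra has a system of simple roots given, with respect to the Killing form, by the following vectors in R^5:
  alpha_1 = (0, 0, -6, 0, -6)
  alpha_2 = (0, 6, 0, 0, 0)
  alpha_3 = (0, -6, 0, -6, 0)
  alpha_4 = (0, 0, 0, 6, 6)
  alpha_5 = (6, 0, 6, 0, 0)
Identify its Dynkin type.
Compute the Cartan integers a_ij = 2(alpha_i, alpha_j)/(alpha_j, alpha_j); the resulting 5x5 Cartan matrix is
[[2, 0, 0, -1, -1], [0, 2, -1, 0, 0], [0, -2, 2, -1, 0], [-1, 0, -1, 2, 0], [-1, 0, 0, 0, 2]].
The roots have two lengths (squared-length ratio 2:1); the short ones are alpha_{2}. The associated Dynkin diagram is a chain of 5 nodes with a double edge at one end; the terminal node there is the unique short simple root (B_5), so the type is B_5 (the algebra so(11)).

B_5 (so(11))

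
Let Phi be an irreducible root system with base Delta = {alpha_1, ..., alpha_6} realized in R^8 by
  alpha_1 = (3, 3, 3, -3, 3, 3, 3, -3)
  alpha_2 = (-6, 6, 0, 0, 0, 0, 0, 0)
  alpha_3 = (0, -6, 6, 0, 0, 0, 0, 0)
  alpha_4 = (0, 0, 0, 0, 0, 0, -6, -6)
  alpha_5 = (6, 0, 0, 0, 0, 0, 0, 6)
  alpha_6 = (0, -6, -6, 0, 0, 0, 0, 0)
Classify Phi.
type E_6

Compute the Cartan integers a_ij = 2(alpha_i, alpha_j)/(alpha_j, alpha_j); the resulting 6x6 Cartan matrix is
[[2, 0, 0, 0, 0, -1], [0, 2, -1, 0, -1, -1], [0, -1, 2, 0, 0, 0], [0, 0, 0, 2, -1, 0], [0, -1, 0, -1, 2, 0], [-1, -1, 0, 0, 0, 2]].
All simple roots have the same length, so the diagram is simply laced. The associated Dynkin diagram is a chain of 5 nodes with one extra node attached to the third node from one end (E_6), so the type is E_6.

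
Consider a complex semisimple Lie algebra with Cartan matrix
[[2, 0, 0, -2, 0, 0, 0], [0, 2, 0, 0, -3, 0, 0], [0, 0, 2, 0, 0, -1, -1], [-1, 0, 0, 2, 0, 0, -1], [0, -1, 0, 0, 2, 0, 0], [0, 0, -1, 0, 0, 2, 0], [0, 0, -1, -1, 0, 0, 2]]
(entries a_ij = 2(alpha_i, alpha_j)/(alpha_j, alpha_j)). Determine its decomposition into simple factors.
The diagram associated to this matrix has two connected components: the simple roots {alpha_1, alpha_3, alpha_4, alpha_6, alpha_7} form a chain of 5 nodes with a double edge at one end; the terminal node there is the unique long simple root (C_5), and {alpha_2, alpha_5} form two nodes joined by a triple edge (G_2). A semisimple Lie algebra decomposes uniquely as the direct sum of simple ideals, one per connected component of its Dynkin diagram, so g ≅ C_5 ⊕ G_2 (dimension 55 + 14 = 69).

type C_5 ⊕ type G_2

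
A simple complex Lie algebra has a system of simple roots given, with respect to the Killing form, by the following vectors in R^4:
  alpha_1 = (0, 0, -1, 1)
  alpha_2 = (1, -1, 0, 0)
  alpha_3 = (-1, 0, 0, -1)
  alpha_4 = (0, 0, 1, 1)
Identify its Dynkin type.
Compute the Cartan integers a_ij = 2(alpha_i, alpha_j)/(alpha_j, alpha_j); the resulting 4x4 Cartan matrix is
[[2, 0, -1, 0], [0, 2, -1, 0], [-1, -1, 2, -1], [0, 0, -1, 2]].
All simple roots have the same length, so the diagram is simply laced. The associated Dynkin diagram is a chain of 2 nodes with a fork of two nodes at one end (D_4), so the type is D_4 (the algebra so(8)).

type D_4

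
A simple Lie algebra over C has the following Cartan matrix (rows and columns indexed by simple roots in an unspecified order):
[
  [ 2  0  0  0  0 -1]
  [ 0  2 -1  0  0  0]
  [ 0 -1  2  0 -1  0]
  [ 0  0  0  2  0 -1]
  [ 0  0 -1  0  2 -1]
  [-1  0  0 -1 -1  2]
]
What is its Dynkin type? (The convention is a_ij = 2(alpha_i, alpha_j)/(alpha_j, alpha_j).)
The matrix has rank 6 with 2's on the diagonal. Reading the off-diagonal entries as Dynkin edges (a single edge where a_ij = a_ji = -1; a double or triple edge where a_ij * a_ji = 2 or 3), the diagram is a chain of 4 nodes with a fork of two nodes at one end (D_6). One simple-root ordering that puts it in standard form is (alpha_2, alpha_3, alpha_5, alpha_6, alpha_1, alpha_4). So the algebra is type D_6, i.e. so(12).

type D_6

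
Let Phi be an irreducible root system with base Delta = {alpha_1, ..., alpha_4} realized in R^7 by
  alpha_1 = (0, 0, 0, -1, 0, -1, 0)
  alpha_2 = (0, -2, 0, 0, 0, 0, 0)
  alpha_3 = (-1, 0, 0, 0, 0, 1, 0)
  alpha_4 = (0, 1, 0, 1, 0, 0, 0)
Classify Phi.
Compute the Cartan integers a_ij = 2(alpha_i, alpha_j)/(alpha_j, alpha_j); the resulting 4x4 Cartan matrix is
[[2, 0, -1, -1], [0, 2, 0, -2], [-1, 0, 2, 0], [-1, -1, 0, 2]].
The roots have two lengths (squared-length ratio 2:1); the short ones are alpha_{1,3,4}. The associated Dynkin diagram is a chain of 4 nodes with a double edge at one end; the terminal node there is the unique long simple root (C_4), so the type is C_4 (the algebra sp(8)).

C_4 (sp(8))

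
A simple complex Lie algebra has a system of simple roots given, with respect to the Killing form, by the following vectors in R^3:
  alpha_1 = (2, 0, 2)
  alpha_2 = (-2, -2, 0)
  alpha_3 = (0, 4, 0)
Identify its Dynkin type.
Compute the Cartan integers a_ij = 2(alpha_i, alpha_j)/(alpha_j, alpha_j); the resulting 3x3 Cartan matrix is
[[2, -1, 0], [-1, 2, -1], [0, -2, 2]].
The roots have two lengths (squared-length ratio 2:1); the short ones are alpha_{1,2}. The associated Dynkin diagram is a chain of 3 nodes with a double edge at one end; the terminal node there is the unique long simple root (C_3), so the type is C_3 (the algebra sp(6)).

type C_3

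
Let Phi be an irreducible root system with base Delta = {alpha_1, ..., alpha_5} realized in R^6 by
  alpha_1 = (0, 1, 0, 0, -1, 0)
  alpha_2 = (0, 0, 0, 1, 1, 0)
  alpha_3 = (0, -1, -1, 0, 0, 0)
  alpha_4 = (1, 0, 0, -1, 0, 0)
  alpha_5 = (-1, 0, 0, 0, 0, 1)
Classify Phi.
A_5

Compute the Cartan integers a_ij = 2(alpha_i, alpha_j)/(alpha_j, alpha_j); the resulting 5x5 Cartan matrix is
[[2, -1, -1, 0, 0], [-1, 2, 0, -1, 0], [-1, 0, 2, 0, 0], [0, -1, 0, 2, -1], [0, 0, 0, -1, 2]].
All simple roots have the same length, so the diagram is simply laced. The associated Dynkin diagram is a chain of 5 nodes with single edges (A_5), so the type is A_5 (the algebra sl(6)).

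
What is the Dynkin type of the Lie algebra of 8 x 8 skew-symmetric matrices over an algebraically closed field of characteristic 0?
This is so(8) with 8 even, which has dimension 8(8-1)/2 = 28 and rank 8/2 = 4. In the classification of classical Lie algebras, the orthogonal algebra so(2n) in an even number of variables has type D_n; here n = 4, so the Dynkin diagram is a chain of 2 nodes with a fork of two nodes at one end (D_4). Hence the type is D_4.

D_4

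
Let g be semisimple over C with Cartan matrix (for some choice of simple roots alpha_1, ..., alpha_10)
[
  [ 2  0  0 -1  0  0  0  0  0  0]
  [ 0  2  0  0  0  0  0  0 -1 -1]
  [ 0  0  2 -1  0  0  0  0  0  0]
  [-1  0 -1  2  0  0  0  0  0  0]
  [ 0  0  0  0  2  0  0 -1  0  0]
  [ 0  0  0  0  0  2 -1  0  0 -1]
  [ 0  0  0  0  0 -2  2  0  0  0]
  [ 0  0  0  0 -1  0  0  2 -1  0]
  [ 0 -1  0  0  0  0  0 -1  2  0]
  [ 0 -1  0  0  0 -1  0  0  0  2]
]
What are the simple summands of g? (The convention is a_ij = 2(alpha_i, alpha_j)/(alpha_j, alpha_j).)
type A_3 ⊕ type C_7

The diagram associated to this matrix has two connected components: the simple roots {alpha_1, alpha_3, alpha_4} form a chain of 3 nodes with single edges (A_3), and {alpha_2, alpha_5, alpha_6, alpha_7, alpha_8, alpha_9, alpha_10} form a chain of 7 nodes with a double edge at one end; the terminal node there is the unique long simple root (C_7). A semisimple Lie algebra decomposes uniquely as the direct sum of simple ideals, one per connected component of its Dynkin diagram, so g ≅ A_3 ⊕ C_7 (dimension 15 + 105 = 120).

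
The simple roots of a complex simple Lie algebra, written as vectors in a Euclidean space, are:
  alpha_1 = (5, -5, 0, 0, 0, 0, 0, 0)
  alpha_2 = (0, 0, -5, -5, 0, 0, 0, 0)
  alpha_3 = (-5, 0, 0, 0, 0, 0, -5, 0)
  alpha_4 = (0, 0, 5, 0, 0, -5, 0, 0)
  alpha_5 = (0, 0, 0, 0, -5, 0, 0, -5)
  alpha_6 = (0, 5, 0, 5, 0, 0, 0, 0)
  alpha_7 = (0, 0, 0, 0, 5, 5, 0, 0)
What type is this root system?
Compute the Cartan integers a_ij = 2(alpha_i, alpha_j)/(alpha_j, alpha_j); the resulting 7x7 Cartan matrix is
[[2, 0, -1, 0, 0, -1, 0], [0, 2, 0, -1, 0, -1, 0], [-1, 0, 2, 0, 0, 0, 0], [0, -1, 0, 2, 0, 0, -1], [0, 0, 0, 0, 2, 0, -1], [-1, -1, 0, 0, 0, 2, 0], [0, 0, 0, -1, -1, 0, 2]].
All simple roots have the same length, so the diagram is simply laced. The associated Dynkin diagram is a chain of 7 nodes with single edges (A_7), so the type is A_7 (the algebra sl(8)).

A7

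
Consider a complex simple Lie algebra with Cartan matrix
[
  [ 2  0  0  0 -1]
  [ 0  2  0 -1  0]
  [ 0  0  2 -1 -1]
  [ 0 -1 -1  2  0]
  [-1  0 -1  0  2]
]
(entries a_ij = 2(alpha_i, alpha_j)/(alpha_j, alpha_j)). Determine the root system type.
type A_5

The matrix has rank 5 with 2's on the diagonal. Reading the off-diagonal entries as Dynkin edges (a single edge where a_ij = a_ji = -1; a double or triple edge where a_ij * a_ji = 2 or 3), the diagram is a chain of 5 nodes with single edges (A_5). One simple-root ordering that puts it in standard form is (alpha_2, alpha_4, alpha_3, alpha_5, alpha_1). So the algebra is type A_5, i.e. sl(6).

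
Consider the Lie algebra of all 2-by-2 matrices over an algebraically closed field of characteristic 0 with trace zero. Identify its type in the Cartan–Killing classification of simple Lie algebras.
A_1

This is sl(2), which has dimension 2^2 - 1 = 3 and rank 2 - 1 = 1 (a Cartan subalgebra is the diagonal traceless matrices). In the classification of classical Lie algebras, the special linear algebra sl(n+1) has type A_n; here n = 1, so the Dynkin diagram is a chain of 1 nodes with single edges (A_1). Hence the type is A_1.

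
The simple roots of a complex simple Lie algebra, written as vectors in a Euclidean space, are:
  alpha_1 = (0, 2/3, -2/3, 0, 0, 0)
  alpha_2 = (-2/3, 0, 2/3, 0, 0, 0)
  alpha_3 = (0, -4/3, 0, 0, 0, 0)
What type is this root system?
C3

Compute the Cartan integers a_ij = 2(alpha_i, alpha_j)/(alpha_j, alpha_j); the resulting 3x3 Cartan matrix is
[[2, -1, -1], [-1, 2, 0], [-2, 0, 2]].
The roots have two lengths (squared-length ratio 2:1); the short ones are alpha_{1,2}. The associated Dynkin diagram is a chain of 3 nodes with a double edge at one end; the terminal node there is the unique long simple root (C_3), so the type is C_3 (the algebra sp(6)).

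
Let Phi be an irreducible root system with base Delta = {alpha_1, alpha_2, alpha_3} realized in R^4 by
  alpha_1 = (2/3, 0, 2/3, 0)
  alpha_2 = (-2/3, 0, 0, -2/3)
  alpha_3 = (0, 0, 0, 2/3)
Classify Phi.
B3

Compute the Cartan integers a_ij = 2(alpha_i, alpha_j)/(alpha_j, alpha_j); the resulting 3x3 Cartan matrix is
[[2, -1, 0], [-1, 2, -2], [0, -1, 2]].
The roots have two lengths (squared-length ratio 2:1); the short ones are alpha_{3}. The associated Dynkin diagram is a chain of 3 nodes with a double edge at one end; the terminal node there is the unique short simple root (B_3), so the type is B_3 (the algebra so(7)).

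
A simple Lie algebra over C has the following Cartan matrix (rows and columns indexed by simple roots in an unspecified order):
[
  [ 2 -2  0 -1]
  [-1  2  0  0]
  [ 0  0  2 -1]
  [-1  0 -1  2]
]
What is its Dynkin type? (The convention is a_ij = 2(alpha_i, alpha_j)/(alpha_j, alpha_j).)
The matrix has rank 4 with 2's on the diagonal. Reading the off-diagonal entries as Dynkin edges (a single edge where a_ij = a_ji = -1; a double or triple edge where a_ij * a_ji = 2 or 3), the diagram is a chain of 4 nodes with a double edge at one end; the terminal node there is the unique short simple root (B_4). One simple-root ordering that puts it in standard form is (alpha_3, alpha_4, alpha_1, alpha_2). So the algebra is type B_4, i.e. so(9).

type B_4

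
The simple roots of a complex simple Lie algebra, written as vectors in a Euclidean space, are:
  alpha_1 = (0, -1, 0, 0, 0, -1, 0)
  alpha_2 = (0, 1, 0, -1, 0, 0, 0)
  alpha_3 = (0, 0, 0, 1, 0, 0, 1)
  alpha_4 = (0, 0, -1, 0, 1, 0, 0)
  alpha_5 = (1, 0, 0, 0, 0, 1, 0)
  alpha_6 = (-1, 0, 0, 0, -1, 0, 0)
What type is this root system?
Compute the Cartan integers a_ij = 2(alpha_i, alpha_j)/(alpha_j, alpha_j); the resulting 6x6 Cartan matrix is
[[2, -1, 0, 0, -1, 0], [-1, 2, -1, 0, 0, 0], [0, -1, 2, 0, 0, 0], [0, 0, 0, 2, 0, -1], [-1, 0, 0, 0, 2, -1], [0, 0, 0, -1, -1, 2]].
All simple roots have the same length, so the diagram is simply laced. The associated Dynkin diagram is a chain of 6 nodes with single edges (A_6), so the type is A_6 (the algebra sl(7)).

type A_6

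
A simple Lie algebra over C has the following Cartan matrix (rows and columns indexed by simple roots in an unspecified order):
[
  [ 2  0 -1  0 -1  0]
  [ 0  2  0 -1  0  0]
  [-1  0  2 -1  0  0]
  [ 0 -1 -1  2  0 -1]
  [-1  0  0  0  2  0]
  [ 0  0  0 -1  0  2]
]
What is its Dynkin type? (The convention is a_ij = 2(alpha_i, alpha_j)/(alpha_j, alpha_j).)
The matrix has rank 6 with 2's on the diagonal. Reading the off-diagonal entries as Dynkin edges (a single edge where a_ij = a_ji = -1; a double or triple edge where a_ij * a_ji = 2 or 3), the diagram is a chain of 4 nodes with a fork of two nodes at one end (D_6). One simple-root ordering that puts it in standard form is (alpha_5, alpha_1, alpha_3, alpha_4, alpha_6, alpha_2). So the algebra is type D_6, i.e. so(12).

D_6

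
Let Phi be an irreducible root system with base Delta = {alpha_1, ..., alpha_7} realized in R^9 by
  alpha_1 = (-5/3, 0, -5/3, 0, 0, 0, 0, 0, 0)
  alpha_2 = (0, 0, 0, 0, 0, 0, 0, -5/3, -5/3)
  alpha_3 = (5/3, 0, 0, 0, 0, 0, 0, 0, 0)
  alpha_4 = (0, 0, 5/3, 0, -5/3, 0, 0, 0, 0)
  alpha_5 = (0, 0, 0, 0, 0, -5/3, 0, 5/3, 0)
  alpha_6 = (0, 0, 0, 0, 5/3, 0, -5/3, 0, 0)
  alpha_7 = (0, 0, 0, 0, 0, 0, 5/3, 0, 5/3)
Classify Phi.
type B_7

Compute the Cartan integers a_ij = 2(alpha_i, alpha_j)/(alpha_j, alpha_j); the resulting 7x7 Cartan matrix is
[[2, 0, -2, -1, 0, 0, 0], [0, 2, 0, 0, -1, 0, -1], [-1, 0, 2, 0, 0, 0, 0], [-1, 0, 0, 2, 0, -1, 0], [0, -1, 0, 0, 2, 0, 0], [0, 0, 0, -1, 0, 2, -1], [0, -1, 0, 0, 0, -1, 2]].
The roots have two lengths (squared-length ratio 2:1); the short ones are alpha_{3}. The associated Dynkin diagram is a chain of 7 nodes with a double edge at one end; the terminal node there is the unique short simple root (B_7), so the type is B_7 (the algebra so(15)).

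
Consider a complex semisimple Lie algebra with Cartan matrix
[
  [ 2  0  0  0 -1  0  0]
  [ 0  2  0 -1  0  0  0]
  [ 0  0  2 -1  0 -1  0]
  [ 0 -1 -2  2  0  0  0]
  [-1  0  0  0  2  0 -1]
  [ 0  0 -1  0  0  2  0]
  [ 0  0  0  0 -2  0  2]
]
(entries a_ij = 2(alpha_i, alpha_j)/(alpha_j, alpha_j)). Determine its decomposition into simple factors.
type C_3 ⊕ type F_4

The diagram associated to this matrix has two connected components: the simple roots {alpha_1, alpha_5, alpha_7} form a chain of 3 nodes with a double edge at one end; the terminal node there is the unique long simple root (C_3), and {alpha_2, alpha_3, alpha_4, alpha_6} form a chain of 4 nodes with a double edge between the middle two (F_4). A semisimple Lie algebra decomposes uniquely as the direct sum of simple ideals, one per connected component of its Dynkin diagram, so g ≅ C_3 ⊕ F_4 (dimension 21 + 52 = 73).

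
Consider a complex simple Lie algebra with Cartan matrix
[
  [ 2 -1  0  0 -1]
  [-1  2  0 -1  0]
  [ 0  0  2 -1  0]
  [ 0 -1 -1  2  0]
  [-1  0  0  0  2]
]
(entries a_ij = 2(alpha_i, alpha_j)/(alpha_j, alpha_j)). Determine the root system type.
The matrix has rank 5 with 2's on the diagonal. Reading the off-diagonal entries as Dynkin edges (a single edge where a_ij = a_ji = -1; a double or triple edge where a_ij * a_ji = 2 or 3), the diagram is a chain of 5 nodes with single edges (A_5). One simple-root ordering that puts it in standard form is (alpha_3, alpha_4, alpha_2, alpha_1, alpha_5). So the algebra is type A_5, i.e. sl(6).

A5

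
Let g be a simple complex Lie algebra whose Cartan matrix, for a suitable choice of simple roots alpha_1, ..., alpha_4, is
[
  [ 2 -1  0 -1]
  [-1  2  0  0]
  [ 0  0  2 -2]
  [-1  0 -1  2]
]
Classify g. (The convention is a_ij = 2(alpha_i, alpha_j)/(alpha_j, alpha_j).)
The matrix has rank 4 with 2's on the diagonal. Reading the off-diagonal entries as Dynkin edges (a single edge where a_ij = a_ji = -1; a double or triple edge where a_ij * a_ji = 2 or 3), the diagram is a chain of 4 nodes with a double edge at one end; the terminal node there is the unique long simple root (C_4). One simple-root ordering that puts it in standard form is (alpha_2, alpha_1, alpha_4, alpha_3). So the algebra is type C_4, i.e. sp(8).

C_4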